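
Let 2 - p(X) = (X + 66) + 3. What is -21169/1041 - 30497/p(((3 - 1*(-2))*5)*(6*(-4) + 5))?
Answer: -13461443/141576 ≈ -95.083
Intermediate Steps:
p(X) = -67 - X (p(X) = 2 - ((X + 66) + 3) = 2 - ((66 + X) + 3) = 2 - (69 + X) = 2 + (-69 - X) = -67 - X)
-21169/1041 - 30497/p(((3 - 1*(-2))*5)*(6*(-4) + 5)) = -21169/1041 - 30497/(-67 - (3 - 1*(-2))*5*(6*(-4) + 5)) = -21169*1/1041 - 30497/(-67 - (3 + 2)*5*(-24 + 5)) = -21169/1041 - 30497/(-67 - 5*5*(-19)) = -21169/1041 - 30497/(-67 - 25*(-19)) = -21169/1041 - 30497/(-67 - 1*(-475)) = -21169/1041 - 30497/(-67 + 475) = -21169/1041 - 30497/408 = -13461443/141576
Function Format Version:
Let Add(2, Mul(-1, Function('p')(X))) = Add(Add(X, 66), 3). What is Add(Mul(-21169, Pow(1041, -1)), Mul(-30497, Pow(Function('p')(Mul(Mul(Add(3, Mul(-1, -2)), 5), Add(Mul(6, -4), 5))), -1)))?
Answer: Rational(-13461443, 141576) ≈ -95.083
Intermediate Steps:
Function('p')(X) = Add(-67, Mul(-1, X)) (Function('p')(X) = Add(2, Mul(-1, Add(Add(X, 66), 3))) = Add(2, Mul(-1, Add(Add(66, X), 3))) = Add(2, Mul(-1, Add(69, X))) = Add(2, Add(-69, Mul(-1, X))) = Add(-67, Mul(-1, X)))
Add(Mul(-21169, Pow(1041, -1)), Mul(-30497, Pow(Function('p')(Mul(Mul(Add(3, Mul(-1, -2)), 5), Add(Mul(6, -4), 5))), -1))) = Add(Mul(-21169, Pow(1041, -1)), Mul(-30497, Pow(Add(-67, Mul(-1, Mul(Mul(Add(3, Mul(-1, -2)), 5), Add(Mul(6, -4), 5)))), -1))) = Add(Mul(-21169, Rational(1, 1041)), Mul(-30497, Pow(Add(-67, Mul(-1, Mul(Mul(Add(3, 2), 5), Add(-24, 5)))), -1))) = Add(Rational(-21169, 1041), Mul(-30497, Pow(Add(-67, Mul(-1, Mul(Mul(5, 5), -19))), -1))) = Add(Rational(-21169, 1041), Mul(-30497, Pow(Add(-67, Mul(-1, Mul(25, -19))), -1))) = Add(Rational(-21169, 1041), Mul(-30497, Pow(Add(-67, Mul(-1, -475)), -1))) = Add(Rational(-21169, 1041), Mul(-30497, Pow(Add(-67, 475), -1))) = Add(Rational(-21169, 1041), Mul(-30497, Pow(408, -1))) = Add(Rational(-21169, 1041), Mul(-30497, Rational(1, 408))) = Add(Rational(-21169, 1041), Rational(-30497, 408)) = Rational(-13461443, 141576)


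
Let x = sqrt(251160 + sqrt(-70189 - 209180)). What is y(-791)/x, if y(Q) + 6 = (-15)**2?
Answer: 73*sqrt(3)/sqrt(83720 + 3*I*sqrt(3449)) ≈ 0.43699 - 0.00045981*I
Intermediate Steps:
y(Q) = 219 (y(Q) = -6 + (-15)**2 = -6 + 225 = 219)
x = sqrt(251160 + 9*I*sqrt(3449)) (x = sqrt(251160 + sqrt(-279369)) = sqrt(251160 + 9*I*sqrt(3449)) ≈ 501.16 + 0.5273*I)
y(-791)/x = 219/(sqrt(251160 + 9*I*sqrt(3449))) = 219/sqrt(251160 + 9*I*sqrt(3449))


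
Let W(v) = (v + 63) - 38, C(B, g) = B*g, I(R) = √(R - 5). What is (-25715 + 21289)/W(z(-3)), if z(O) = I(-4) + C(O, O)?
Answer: -150484/1165 + 13278*I/1165 ≈ -129.17 + 11.397*I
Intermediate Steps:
I(R) = √(-5 + R)
z(O) = O² + 3*I (z(O) = √(-5 - 4) + O*O = √(-9) + O² = 3*I + O² = O² + 3*I)
W(v) = 25 + v (W(v) = (63 + v) - 38 = 25 + v)
(-25715 + 21289)/W(z(-3)) = (-25715 + 21289)/(25 + ((-3)² + 3*I)) = -4426/(25 + (9 + 3*I)) = -4426*(34 - 3*I)/1165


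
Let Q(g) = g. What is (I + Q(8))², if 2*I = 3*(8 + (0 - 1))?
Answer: 1369/4 ≈ 342.25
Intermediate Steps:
I = 21/2 (I = (3*(8 + (0 - 1)))/2 = (3*(8 - 1))/2 = (3*7)/2 = (½)*21 = 21/2 ≈ 10.500)
(I + Q(8))² = (21/2 + 8)² = (37/2)² = 1369/4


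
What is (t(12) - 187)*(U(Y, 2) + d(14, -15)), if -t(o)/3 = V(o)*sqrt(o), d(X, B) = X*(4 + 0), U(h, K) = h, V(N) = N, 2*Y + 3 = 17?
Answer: -11781 - 4536*sqrt(3) ≈ -19638.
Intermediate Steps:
Y = 7 (Y = -3/2 + (1/2)*17 = -3/2 + 17/2 = 7)
d(X, B) = 4*X (d(X, B) = X*4 = 4*X)
t(o) = -3*o**(3/2) (t(o) = -3*o*sqrt(o) = -3*o**(3/2))
(t(12) - 187)*(U(Y, 2) + d(14, -15)) = (-72*sqrt(3) - 187)*(7 + 4*14) = (-72*sqrt(3) - 187)*(7 + 56) = (-72*sqrt(3) - 187)*63 = (-187 - 72*sqrt(3))*63 = -11781 - 4536*sqrt(3)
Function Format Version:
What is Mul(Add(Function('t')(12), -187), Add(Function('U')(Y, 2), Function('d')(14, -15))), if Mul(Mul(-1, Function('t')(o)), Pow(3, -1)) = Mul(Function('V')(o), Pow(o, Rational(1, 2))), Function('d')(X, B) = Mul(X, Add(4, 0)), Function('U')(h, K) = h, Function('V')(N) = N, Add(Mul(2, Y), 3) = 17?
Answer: Add(-11781, Mul(-4536, Pow(3, Rational(1, 2)))) ≈ -19638.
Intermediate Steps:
Y = 7 (Y = Add(Rational(-3, 2), Mul(Rational(1, 2), 17)) = Add(Rational(-3, 2), Rational(17, 2)) = 7)
Function('d')(X, B) = Mul(4, X) (Function('d')(X, B) = Mul(X, 4) = Mul(4, X))
Function('t')(o) = Mul(-3, Pow(o, Rational(3, 2))) (Function('t')(o) = Mul(-3, Mul(o, Pow(o, Rational(1, 2)))) = Mul(-3, Pow(o, Rational(3, 2))))
Mul(Add(Function('t')(12), -187), Add(Function('U')(Y, 2), Function('d')(14, -15))) = Mul(Add(Mul(-3, Pow(12, Rational(3, 2))), -187), Add(7, Mul(4, 14))) = Mul(Add(Mul(-3, Mul(24, Pow(3, Rational(1, 2)))), -187), Add(7, 56)) = Mul(Add(Mul(-72, Pow(3, Rational(1, 2))), -187), 63) = Mul(Add(-187, Mul(-72, Pow(3, Rational(1, 2)))), 63) = Add(-11781, Mul(-4536, Pow(3, Rational(1, 2))))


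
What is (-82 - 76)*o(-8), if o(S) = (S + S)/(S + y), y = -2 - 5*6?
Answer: -316/5 ≈ -63.200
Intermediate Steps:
y = -32 (y = -2 - 30 = -32)
o(S) = 2*S/(-32 + S) (o(S) = (S + S)/(S - 32) = (2*S)/(-32 + S) = 2*S/(-32 + S))
(-82 - 76)*o(-8) = (-82 - 76)*(2*(-8)/(-32 - 8)) = -316*(-8)/(-40) = -316*(-8)*(-1)/40 = -158*⅖ = -316/5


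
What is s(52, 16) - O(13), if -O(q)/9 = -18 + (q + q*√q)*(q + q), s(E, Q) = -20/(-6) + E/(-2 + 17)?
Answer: 14434/5 + 3042*√13 ≈ 13855.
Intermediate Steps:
s(E, Q) = 10/3 + E/15 (s(E, Q) = -20*(-⅙) + E/15 = 10/3 + E*(1/15) = 10/3 + E/15)
O(q) = 162 - 18*q*(q + q^(3/2)) (O(q) = -9*(-18 + (q + q*√q)*(q + q)) = -9*(-18 + (q + q^(3/2))*(2*q)) = -9*(-18 + 2*q*(q + q^(3/2))) = 162 - 18*q*(q + q^(3/2)))
s(52, 16) - O(13) = (10/3 + (1/15)*52) - (162 - 18*13² - 3042*√13) = (10/3 + 52/15) - (162 - 18*169 - 3042*√13) = 34/5 - (162 - 3042 - 3042*√13) = 34/5 - (-2880 - 3042*√13) = 34/5 + (2880 + 3042*√13) = 14434/5 + 3042*√13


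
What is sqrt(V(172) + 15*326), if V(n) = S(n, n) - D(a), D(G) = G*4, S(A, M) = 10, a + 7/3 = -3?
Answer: 2*sqrt(11073)/3 ≈ 70.152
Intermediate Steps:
a = -16/3 (a = -7/3 - 3 = -16/3 ≈ -5.3333)
D(G) = 4*G
V(n) = 94/3 (V(n) = 10 - 4*(-16)/3 = 10 - 1*(-64/3) = 10 + 64/3 = 94/3)
sqrt(V(172) + 15*326) = sqrt(94/3 + 15*326) = sqrt(94/3 + 4890) = sqrt(14764/3) = 2*sqrt(11073)/3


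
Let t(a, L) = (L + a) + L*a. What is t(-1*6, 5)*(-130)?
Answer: 4030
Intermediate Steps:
t(a, L) = L + a + L*a
t(-1*6, 5)*(-130) = (5 - 1*6 + 5*(-1*6))*(-130) = (5 - 6 + 5*(-6))*(-130) = (5 - 6 - 30)*(-130) = -31*(-130) = 4030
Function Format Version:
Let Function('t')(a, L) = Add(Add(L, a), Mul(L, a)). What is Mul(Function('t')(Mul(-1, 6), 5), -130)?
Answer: 4030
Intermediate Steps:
Function('t')(a, L) = Add(L, a, Mul(L, a))
Mul(Function('t')(Mul(-1, 6), 5), -130) = Mul(Add(5, Mul(-1, 6), Mul(5, Mul(-1, 6))), -130) = Mul(Add(5, -6, Mul(5, -6)), -130) = Mul(Add(5, -6, -30), -130) = Mul(-31, -130) = 4030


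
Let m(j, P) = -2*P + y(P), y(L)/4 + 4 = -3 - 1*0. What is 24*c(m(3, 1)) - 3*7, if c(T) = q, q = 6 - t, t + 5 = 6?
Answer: 99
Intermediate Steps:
t = 1 (t = -5 + 6 = 1)
y(L) = -28 (y(L) = -16 + 4*(-3 - 1*0) = -16 + 4*(-3 + 0) = -16 + 4*(-3) = -16 - 12 = -28)
q = 5 (q = 6 - 1*1 = 6 - 1 = 5)
m(j, P) = -28 - 2*P (m(j, P) = -2*P - 28 = -28 - 2*P)
c(T) = 5
24*c(m(3, 1)) - 3*7 = 24*5 - 3*7 = 120 - 21 = 99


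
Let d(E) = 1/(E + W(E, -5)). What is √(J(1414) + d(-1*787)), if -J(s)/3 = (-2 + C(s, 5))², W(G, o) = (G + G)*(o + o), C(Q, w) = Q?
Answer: I*√1337356875406535/14953 ≈ 2445.7*I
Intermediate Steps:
W(G, o) = 4*G*o (W(G, o) = (2*G)*(2*o) = 4*G*o)
J(s) = -3*(-2 + s)²
d(E) = -1/(19*E) (d(E) = 1/(E + 4*E*(-5)) = 1/(E - 20*E) = 1/(-19*E) = -1/(19*E))
√(J(1414) + d(-1*787)) = √(-3*(-2 + 1414)² - 1/(19*((-1*787)))) = √(-3*1412² - 1/19/(-787)) = √(-3*1993744 - 1/19*(-1/787)) = √(-5981232 + 1/14953) = √(-89437362095/14953) = I*√1337356875406535/14953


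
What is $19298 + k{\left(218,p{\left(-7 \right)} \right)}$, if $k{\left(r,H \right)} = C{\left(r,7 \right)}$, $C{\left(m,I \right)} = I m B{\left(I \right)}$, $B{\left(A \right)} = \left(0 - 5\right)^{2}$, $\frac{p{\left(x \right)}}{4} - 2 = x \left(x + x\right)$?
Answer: $57448$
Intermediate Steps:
$p{\left(x \right)} = 8 + 8 x^{2}$ ($p{\left(x \right)} = 8 + 4 x \left(x + x\right) = 8 + 4 x 2 x = 8 + 4 \cdot 2 x^{2} = 8 + 8 x^{2}$)
$B{\left(A \right)} = 25$ ($B{\left(A \right)} = \left(-5\right)^{2} = 25$)
$C{\left(m,I \right)} = 25 I m$ ($C{\left(m,I \right)} = I m 25 = 25 I m$)
$k{\left(r,H \right)} = 175 r$ ($k{\left(r,H \right)} = 25 \cdot 7 r = 175 r$)
$19298 + k{\left(218,p{\left(-7 \right)} \right)} = 19298 + 175 \cdot 218 = 19298 + 38150 = 57448$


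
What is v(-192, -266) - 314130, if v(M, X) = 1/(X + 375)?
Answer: -34240169/109 ≈ -3.1413e+5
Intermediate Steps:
v(M, X) = 1/(375 + X)
v(-192, -266) - 314130 = 1/(375 - 266) - 314130 = 1/109 - 314130 = -34240169/109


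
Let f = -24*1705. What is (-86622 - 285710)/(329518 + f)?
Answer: -186166/144299 ≈ -1.2901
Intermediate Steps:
f = -40920
(-86622 - 285710)/(329518 + f) = (-86622 - 285710)/(329518 - 40920) = -372332/288598 = -372332*1/288598 = -186166/144299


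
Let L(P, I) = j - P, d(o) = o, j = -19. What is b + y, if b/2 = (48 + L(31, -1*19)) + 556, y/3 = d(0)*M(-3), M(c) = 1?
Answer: 1108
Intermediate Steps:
L(P, I) = -19 - P
y = 0 (y = 3*(0*1) = 3*0 = 0)
b = 1108 (b = 2*((48 + (-19 - 1*31)) + 556) = 2*((48 + (-19 - 31)) + 556) = 2*((48 - 50) + 556) = 2*(-2 + 556) = 2*554 = 1108)
b + y = 1108 + 0 = 1108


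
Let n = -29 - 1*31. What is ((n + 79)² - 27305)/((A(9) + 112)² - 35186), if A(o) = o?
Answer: 26944/20545 ≈ 1.3115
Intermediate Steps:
n = -60 (n = -29 - 31 = -60)
((n + 79)² - 27305)/((A(9) + 112)² - 35186) = ((-60 + 79)² - 27305)/((9 + 112)² - 35186) = (19² - 27305)/(121² - 35186) = (361 - 27305)/(14641 - 35186) = -26944/(-20545) = -26944*(-1/20545) = 26944/20545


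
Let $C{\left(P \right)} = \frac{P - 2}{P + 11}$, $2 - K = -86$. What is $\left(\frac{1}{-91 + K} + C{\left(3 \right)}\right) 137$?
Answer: $- \frac{1507}{42} \approx -35.881$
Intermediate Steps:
$K = 88$ ($K = 2 - -86 = 2 + 86 = 88$)
$C{\left(P \right)} = \frac{-2 + P}{11 + P}$
$\left(\frac{1}{-91 + K} + C{\left(3 \right)}\right) 137 = \left(\frac{1}{-91 + 88} + \frac{-2 + 3}{11 + 3}\right) 137 = \left(\frac{1}{-3} + \frac{1}{14} \cdot 1\right) 137 = \left(- \frac{1}{3} + \frac{1}{14} \cdot 1\right) 137 = \left(- \frac{1}{3} + \frac{1}{14}\right) 137 = \left(- \frac{11}{42}\right) 137 = - \frac{1507}{42}$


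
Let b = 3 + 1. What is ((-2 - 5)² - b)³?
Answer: 91125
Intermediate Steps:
b = 4
((-2 - 5)² - b)³ = ((-2 - 5)² - 1*4)³ = ((-7)² - 4)³ = (49 - 4)³ = 45³ = 91125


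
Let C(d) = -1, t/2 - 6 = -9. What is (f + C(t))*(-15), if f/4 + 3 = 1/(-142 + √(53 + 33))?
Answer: 1961865/10039 + 30*√86/10039 ≈ 195.45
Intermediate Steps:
t = -6 (t = 12 + 2*(-9) = 12 - 18 = -6)
f = -12 + 4/(-142 + √86) (f = -12 + 4/(-142 + √(53 + 33)) = -12 + 4/(-142 + √86) ≈ -12.030)
(f + C(t))*(-15) = ((-120752/10039 - 2*√86/10039) - 1)*(-15) = (-130791/10039 - 2*√86/10039)*(-15) = 1961865/10039 + 30*√86/10039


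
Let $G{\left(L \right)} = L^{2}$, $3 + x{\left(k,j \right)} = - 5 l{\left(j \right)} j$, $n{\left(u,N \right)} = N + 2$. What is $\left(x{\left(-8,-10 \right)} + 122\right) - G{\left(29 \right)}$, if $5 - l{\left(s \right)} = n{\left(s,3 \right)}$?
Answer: $-722$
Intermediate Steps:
$n{\left(u,N \right)} = 2 + N$
$l{\left(s \right)} = 0$ ($l{\left(s \right)} = 5 - \left(2 + 3\right) = 5 - 5 = 0$)
$x{\left(k,j \right)} = -3$ ($x{\left(k,j \right)} = -3 + \left(-5\right) 0 j = -3 + 0 j = -3 + 0 = -3$)
$\left(x{\left(-8,-10 \right)} + 122\right) - G{\left(29 \right)} = \left(-3 + 122\right) - 29^{2} = 119 - 841 = -722$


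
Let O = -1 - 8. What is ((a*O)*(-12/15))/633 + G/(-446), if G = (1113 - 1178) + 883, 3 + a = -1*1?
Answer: -442199/235265 ≈ -1.8796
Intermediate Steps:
a = -4 (a = -3 - 1*1 = -3 - 1 = -4)
O = -9
G = 818 (G = -65 + 883 = 818)
((a*O)*(-12/15))/633 + G/(-446) = ((-4*(-9))*(-12/15))/633 + 818/(-446) = (36*(-12*1/15))*(1/633) + 818*(-1/446) = (36*(-⅘))*(1/633) - 409/223 = -144/5*1/633 - 409/223 = -48/1055 - 409/223 = -442199/235265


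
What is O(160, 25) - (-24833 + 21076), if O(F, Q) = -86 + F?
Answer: 3831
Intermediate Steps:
O(160, 25) - (-24833 + 21076) = (-86 + 160) - (-24833 + 21076) = 74 - 1*(-3757) = 74 + 3757 = 3831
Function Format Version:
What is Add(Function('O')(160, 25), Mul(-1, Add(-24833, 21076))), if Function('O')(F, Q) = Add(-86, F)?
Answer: 3831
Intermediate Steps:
Add(Function('O')(160, 25), Mul(-1, Add(-24833, 21076))) = Add(Add(-86, 160), Mul(-1, Add(-24833, 21076))) = Add(74, Mul(-1, -3757)) = Add(74, 3757) = 3831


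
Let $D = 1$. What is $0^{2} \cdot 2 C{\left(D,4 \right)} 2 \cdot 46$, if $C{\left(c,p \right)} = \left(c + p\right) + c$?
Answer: $0$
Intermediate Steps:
$C{\left(c,p \right)} = p + 2 c$
$0^{2} \cdot 2 C{\left(D,4 \right)} 2 \cdot 46 = 0^{2} \cdot 2 \left(4 + 2 \cdot 1\right) 2 \cdot 46 = 0 \cdot 2 \left(4 + 2\right) 2 \cdot 46 = 0 \cdot 2 \cdot 6 \cdot 2 \cdot 46 = 0 \cdot 12 \cdot 2 \cdot 46 = 0 \cdot 24 \cdot 46 = 0 \cdot 46 = 0$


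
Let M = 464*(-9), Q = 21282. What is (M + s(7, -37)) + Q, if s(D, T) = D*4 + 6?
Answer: 17140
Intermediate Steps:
M = -4176
s(D, T) = 6 + 4*D (s(D, T) = 4*D + 6 = 6 + 4*D)
(M + s(7, -37)) + Q = (-4176 + (6 + 4*7)) + 21282 = (-4176 + (6 + 28)) + 21282 = (-4176 + 34) + 21282 = -4142 + 21282 = 17140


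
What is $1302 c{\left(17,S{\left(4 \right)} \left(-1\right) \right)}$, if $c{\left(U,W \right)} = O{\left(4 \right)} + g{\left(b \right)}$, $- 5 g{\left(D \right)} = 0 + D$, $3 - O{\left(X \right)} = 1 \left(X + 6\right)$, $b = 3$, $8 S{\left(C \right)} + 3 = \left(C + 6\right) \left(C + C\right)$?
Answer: $- \frac{49476}{5} \approx -9895.2$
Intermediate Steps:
$S{\left(C \right)} = - \frac{3}{8} + \frac{C \left(6 + C\right)}{4}$ ($S{\left(C \right)} = - \frac{3}{8} + \frac{\left(C + 6\right) \left(C + C\right)}{8} = - \frac{3}{8} + \frac{\left(6 + C\right) 2 C}{8} = - \frac{3}{8} + \frac{2 C \left(6 + C\right)}{8} = - \frac{3}{8} + \frac{C \left(6 + C\right)}{4}$)
$O{\left(X \right)} = -3 - X$ ($O{\left(X \right)} = 3 - 1 \left(X + 6\right) = 3 - 1 \left(6 + X\right) = 3 - \left(6 + X\right) = -3 - X$)
$g{\left(D \right)} = - \frac{D}{5}$ ($g{\left(D \right)} = - \frac{0 + D}{5} = - \frac{D}{5}$)
$c{\left(U,W \right)} = - \frac{38}{5}$ ($c{\left(U,W \right)} = \left(-3 - 4\right) - \frac{3}{5} = -7 - \frac{3}{5} = - \frac{38}{5}$)
$1302 c{\left(17,S{\left(4 \right)} \left(-1\right) \right)} = 1302 \left(- \frac{38}{5}\right) = - \frac{49476}{5}$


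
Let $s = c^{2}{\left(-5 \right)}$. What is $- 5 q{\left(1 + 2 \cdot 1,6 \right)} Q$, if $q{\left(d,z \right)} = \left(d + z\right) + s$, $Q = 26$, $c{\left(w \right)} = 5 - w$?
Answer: $-14170$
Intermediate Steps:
$s = 100$ ($s = \left(5 - -5\right)^{2} = \left(5 + 5\right)^{2} = 10^{2} = 100$)
$q{\left(d,z \right)} = 100 + d + z$ ($q{\left(d,z \right)} = \left(d + z\right) + 100 = 100 + d + z$)
$- 5 q{\left(1 + 2 \cdot 1,6 \right)} Q = - 5 \left(100 + \left(1 + 2 \cdot 1\right) + 6\right) 26 = - 5 \left(100 + \left(1 + 2\right) + 6\right) 26 = - 5 \left(100 + 3 + 6\right) 26 = \left(-5\right) 109 \cdot 26 = \left(-545\right) 26 = -14170$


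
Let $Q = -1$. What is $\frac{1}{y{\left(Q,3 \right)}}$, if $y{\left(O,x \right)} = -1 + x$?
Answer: $\frac{1}{2} \approx 0.5$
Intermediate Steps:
$\frac{1}{y{\left(Q,3 \right)}} = \frac{1}{-1 + 3} = \frac{1}{2}$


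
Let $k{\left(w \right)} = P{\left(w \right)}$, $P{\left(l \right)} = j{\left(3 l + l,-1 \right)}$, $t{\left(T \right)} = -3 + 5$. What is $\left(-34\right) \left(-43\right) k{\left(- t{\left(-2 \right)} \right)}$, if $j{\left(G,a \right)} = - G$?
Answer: $11696$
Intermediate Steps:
$t{\left(T \right)} = 2$
$P{\left(l \right)} = - 4 l$ ($P{\left(l \right)} = - (3 l + l) = - 4 l$)
$k{\left(w \right)} = - 4 w$
$\left(-34\right) \left(-43\right) k{\left(- t{\left(-2 \right)} \right)} = \left(-34\right) \left(-43\right) \left(- 4 \left(\left(-1\right) 2\right)\right) = 1462 \left(\left(-4\right) \left(-2\right)\right) = 1462 \cdot 8 = 11696$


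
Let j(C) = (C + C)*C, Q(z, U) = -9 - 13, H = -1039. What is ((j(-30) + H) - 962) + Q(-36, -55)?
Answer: -223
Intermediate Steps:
Q(z, U) = -22
j(C) = 2*C² (j(C) = (2*C)*C = 2*C²)
((j(-30) + H) - 962) + Q(-36, -55) = ((2*(-30)² - 1039) - 962) - 22 = ((2*900 - 1039) - 962) - 22 = ((1800 - 1039) - 962) - 22 = (761 - 962) - 22 = -201 - 22 = -223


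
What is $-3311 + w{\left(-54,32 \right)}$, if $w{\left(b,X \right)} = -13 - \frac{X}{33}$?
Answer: $- \frac{109724}{33} \approx -3325.0$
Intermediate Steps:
$w{\left(b,X \right)} = -13 - \frac{X}{33}$ ($w{\left(b,X \right)} = -13 - X \frac{1}{33} = -13 - \frac{X}{33}$)
$-3311 + w{\left(-54,32 \right)} = -3311 - \frac{461}{33} = - \frac{109724}{33}$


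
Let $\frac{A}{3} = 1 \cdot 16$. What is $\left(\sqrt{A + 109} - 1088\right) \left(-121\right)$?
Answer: $131648 - 121 \sqrt{157} \approx 1.3013 \cdot 10^{5}$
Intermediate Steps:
$A = 48$ ($A = 3 \cdot 1 \cdot 16 = 3 \cdot 16 = 48$)
$\left(\sqrt{A + 109} - 1088\right) \left(-121\right) = \left(\sqrt{48 + 109} - 1088\right) \left(-121\right) = \left(\sqrt{157} - 1088\right) \left(-121\right) = \left(-1088 + \sqrt{157}\right) \left(-121\right) = 131648 - 121 \sqrt{157}$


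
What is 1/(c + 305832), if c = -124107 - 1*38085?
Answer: 1/143640 ≈ 6.9618e-6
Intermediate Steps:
c = -162192 (c = -124107 - 38085 = -162192)
1/(c + 305832) = 1/(-162192 + 305832) = 1/143640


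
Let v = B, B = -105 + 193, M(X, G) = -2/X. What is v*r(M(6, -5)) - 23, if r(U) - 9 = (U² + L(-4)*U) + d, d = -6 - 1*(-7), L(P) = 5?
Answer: 6481/9 ≈ 720.11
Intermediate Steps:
d = 1 (d = -6 + 7 = 1)
B = 88
v = 88
r(U) = 10 + U² + 5*U (r(U) = 9 + ((U² + 5*U) + 1) = 9 + (1 + U² + 5*U) = 10 + U² + 5*U)
v*r(M(6, -5)) - 23 = 88*(10 + (-2/6)² + 5*(-2/6)) - 23 = 88*(10 + (-2*⅙)² + 5*(-2*⅙)) - 23 = 88*(10 + (-⅓)² + 5*(-⅓)) - 23 = 88*(10 + ⅑ - 5/3) - 23 = 88*(76/9) - 23 = 6688/9 - 23 = 6481/9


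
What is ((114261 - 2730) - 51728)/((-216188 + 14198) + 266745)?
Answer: 59803/64755 ≈ 0.92353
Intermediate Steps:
((114261 - 2730) - 51728)/((-216188 + 14198) + 266745) = (111531 - 51728)/(-201990 + 266745) = 59803/64755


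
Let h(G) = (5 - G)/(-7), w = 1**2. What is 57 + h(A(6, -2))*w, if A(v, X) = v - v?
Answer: 394/7 ≈ 56.286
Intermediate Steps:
A(v, X) = 0
w = 1
h(G) = -5/7 + G/7 (h(G) = (5 - G)*(-1/7) = -5/7 + G/7)
57 + h(A(6, -2))*w = 57 + (-5/7 + (1/7)*0)*1 = 57 + (-5/7 + 0)*1 = 57 - 5/7*1 = 57 - 5/7 = 394/7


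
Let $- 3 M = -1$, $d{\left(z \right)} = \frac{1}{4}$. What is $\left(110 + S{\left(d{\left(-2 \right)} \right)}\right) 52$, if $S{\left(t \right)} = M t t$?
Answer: $\frac{68653}{12} \approx 5721.1$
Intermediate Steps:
$d{\left(z \right)} = \frac{1}{4}$
$M = \frac{1}{3}$ ($M = \left(- \frac{1}{3}\right) \left(-1\right) = \frac{1}{3} \approx 0.33333$)
$S{\left(t \right)} = \frac{t^{2}}{3}$ ($S{\left(t \right)} = \frac{t}{3} t = \frac{t^{2}}{3}$)
$\left(110 + S{\left(d{\left(-2 \right)} \right)}\right) 52 = \left(110 + \frac{1}{3 \cdot 16}\right) 52 = \left(110 + \frac{1}{3} \cdot \frac{1}{16}\right) 52 = \left(110 + \frac{1}{48}\right) 52 = \frac{5281}{48} \cdot 52 = \frac{68653}{12}$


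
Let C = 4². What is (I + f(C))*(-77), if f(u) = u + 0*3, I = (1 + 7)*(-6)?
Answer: 2464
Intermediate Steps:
I = -48 (I = 8*(-6) = -48)
C = 16
f(u) = u (f(u) = u + 0 = u)
(I + f(C))*(-77) = (-48 + 16)*(-77) = -32*(-77) = 2464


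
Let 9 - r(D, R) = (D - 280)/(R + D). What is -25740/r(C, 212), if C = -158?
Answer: -10530/7 ≈ -1504.3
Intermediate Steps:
r(D, R) = 9 - (-280 + D)/(D + R) (r(D, R) = 9 - (D - 280)/(R + D) = 9 - (-280 + D)/(D + R))
-25740/r(C, 212) = -25740*(-158 + 212)/(280 + 8*(-158) + 9*212) = -25740*54/(280 - 1264 + 1908) = -25740/((1/54)*924) = -25740/154/9 = -25740*9/154 = -10530/7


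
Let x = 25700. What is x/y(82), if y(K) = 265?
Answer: 5140/53 ≈ 96.981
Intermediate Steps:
x/y(82) = 25700/265 = 25700*(1/265) = 5140/53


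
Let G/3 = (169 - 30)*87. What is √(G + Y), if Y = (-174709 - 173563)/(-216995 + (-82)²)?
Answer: √1604109071647751/210271 ≈ 190.47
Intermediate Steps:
G = 36279 (G = 3*((169 - 30)*87) = 3*(139*87) = 3*12093 = 36279)
Y = 348272/210271 (Y = -348272/(-216995 + 6724) = -348272/(-210271) = -348272*(-1/210271) = 348272/210271 ≈ 1.6563)
√(G + Y) = √(36279 + 348272/210271) = √(7628769881/210271) = √1604109071647751/210271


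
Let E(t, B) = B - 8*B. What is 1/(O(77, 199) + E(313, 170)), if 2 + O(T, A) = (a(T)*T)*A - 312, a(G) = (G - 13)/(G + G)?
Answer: 1/4864 ≈ 0.00020559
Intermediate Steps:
a(G) = (-13 + G)/(2*G) (a(G) = (-13 + G)/((2*G)) = (-13 + G)*(1/(2*G)) = (-13 + G)/(2*G))
E(t, B) = -7*B
O(T, A) = -314 + A*(-13/2 + T/2) (O(T, A) = -2 + ((((-13 + T)/(2*T))*T)*A - 312) = -2 + ((-13/2 + T/2)*A - 312) = -2 + (A*(-13/2 + T/2) - 312) = -2 + (-312 + A*(-13/2 + T/2)) = -314 + A*(-13/2 + T/2))
1/(O(77, 199) + E(313, 170)) = 1/((-314 + (½)*199*(-13 + 77)) - 7*170) = 1/((-314 + (½)*199*64) - 1190) = 1/((-314 + 6368) - 1190) = 1/(6054 - 1190) = 1/4864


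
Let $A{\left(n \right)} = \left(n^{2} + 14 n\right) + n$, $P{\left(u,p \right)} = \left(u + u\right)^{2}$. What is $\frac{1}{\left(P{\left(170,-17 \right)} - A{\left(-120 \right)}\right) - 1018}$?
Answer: $\frac{1}{101982} \approx 9.8056 \cdot 10^{-6}$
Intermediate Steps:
$P{\left(u,p \right)} = 4 u^{2}$ ($P{\left(u,p \right)} = \left(2 u\right)^{2} = 4 u^{2}$)
$A{\left(n \right)} = n^{2} + 15 n$
$\frac{1}{\left(P{\left(170,-17 \right)} - A{\left(-120 \right)}\right) - 1018} = \frac{1}{\left(4 \cdot 170^{2} - - 120 \left(15 - 120\right)\right) - 1018} = \frac{1}{\left(4 \cdot 28900 - \left(-120\right) \left(-105\right)\right) - 1018} = \frac{1}{\left(115600 - 12600\right) - 1018} = \frac{1}{103000 - 1018} = \frac{1}{101982}$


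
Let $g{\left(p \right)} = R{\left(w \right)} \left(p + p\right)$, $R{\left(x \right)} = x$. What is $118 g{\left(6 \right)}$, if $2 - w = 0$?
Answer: $2832$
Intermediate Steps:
$w = 2$ ($w = 2 - 0 = 2 + 0 = 2$)
$g{\left(p \right)} = 4 p$ ($g{\left(p \right)} = 2 \left(p + p\right) = 2 \cdot 2 p = 4 p$)
$118 g{\left(6 \right)} = 118 \cdot 4 \cdot 6 = 118 \cdot 24 = 2832$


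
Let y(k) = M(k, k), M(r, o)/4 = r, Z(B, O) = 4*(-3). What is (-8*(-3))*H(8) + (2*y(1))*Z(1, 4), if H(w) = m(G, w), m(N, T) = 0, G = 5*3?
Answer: -96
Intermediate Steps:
G = 15
Z(B, O) = -12
M(r, o) = 4*r
H(w) = 0
y(k) = 4*k
(-8*(-3))*H(8) + (2*y(1))*Z(1, 4) = -8*(-3)*0 + (2*(4*1))*(-12) = 24*0 + (2*4)*(-12) = 0 + 8*(-12) = 0 - 96 = -96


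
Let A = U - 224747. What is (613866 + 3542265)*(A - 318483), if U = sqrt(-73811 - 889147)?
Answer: -2257735043130 + 4156131*I*sqrt(962958) ≈ -2.2577e+12 + 4.0784e+9*I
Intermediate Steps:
U = I*sqrt(962958) (U = sqrt(-962958) = I*sqrt(962958) ≈ 981.3*I)
A = -224747 + I*sqrt(962958) (A = I*sqrt(962958) - 224747 = -224747 + I*sqrt(962958) ≈ -2.2475e+5 + 981.3*I)
(613866 + 3542265)*(A - 318483) = (613866 + 3542265)*((-224747 + I*sqrt(962958)) - 318483) = 4156131*(-543230 + I*sqrt(962958)) = -2257735043130 + 4156131*I*sqrt(962958)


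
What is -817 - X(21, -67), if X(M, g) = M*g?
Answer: 590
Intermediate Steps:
-817 - X(21, -67) = -817 - 21*(-67) = -817 - 1*(-1407) = -817 + 1407 = 590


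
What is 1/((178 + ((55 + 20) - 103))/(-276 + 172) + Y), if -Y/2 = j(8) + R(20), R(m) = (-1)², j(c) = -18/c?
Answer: 52/55 ≈ 0.94545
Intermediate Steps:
R(m) = 1
Y = 5/2 (Y = -2*(-18/8 + 1) = -2*(-18*⅛ + 1) = -2*(-9/4 + 1) = -2*(-5/4) = 5/2 ≈ 2.5000)
1/((178 + ((55 + 20) - 103))/(-276 + 172) + Y) = 1/((178 + ((55 + 20) - 103))/(-276 + 172) + 5/2) = 1/((178 + (75 - 103))/(-104) + 5/2) = 1/((178 - 28)*(-1/104) + 5/2) = 1/(150*(-1/104) + 5/2) = 1/(-75/52 + 5/2) = 1/(55/52) = 52/55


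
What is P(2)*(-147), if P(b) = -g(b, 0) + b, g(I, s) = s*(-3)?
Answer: -294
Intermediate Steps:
g(I, s) = -3*s
P(b) = b (P(b) = -(-3)*0 + b = -1*0 + b = 0 + b = b)
P(2)*(-147) = 2*(-147) = -294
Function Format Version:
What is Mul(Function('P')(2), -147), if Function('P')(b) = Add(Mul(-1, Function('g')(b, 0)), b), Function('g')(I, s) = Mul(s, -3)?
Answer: -294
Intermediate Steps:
Function('g')(I, s) = Mul(-3, s)
Function('P')(b) = b (Function('P')(b) = Add(Mul(-1, Mul(-3, 0)), b) = Add(Mul(-1, 0), b) = Add(0, b) = b)
Mul(Function('P')(2), -147) = Mul(2, -147) = -294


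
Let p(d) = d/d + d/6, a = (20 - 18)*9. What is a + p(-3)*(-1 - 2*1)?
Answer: 33/2 ≈ 16.500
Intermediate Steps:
a = 18 (a = 2*9 = 18)
p(d) = 1 + d/6 (p(d) = 1 + d*(⅙) = 1 + d/6)
a + p(-3)*(-1 - 2*1) = 18 + (1 + (⅙)*(-3))*(-1 - 2*1) = 18 + (1 - ½)*(-1 - 2) = 18 + (½)*(-3) = 18 - 3/2 = 33/2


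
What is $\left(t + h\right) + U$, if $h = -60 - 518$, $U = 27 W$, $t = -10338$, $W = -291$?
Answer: $-18773$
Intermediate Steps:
$U = -7857$ ($U = 27 \left(-291\right) = -7857$)
$h = -578$ ($h = -60 - 518 = -578$)
$\left(t + h\right) + U = \left(-10338 - 578\right) - 7857 = -10916 - 7857 = -18773$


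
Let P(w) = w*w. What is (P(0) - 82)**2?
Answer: 6724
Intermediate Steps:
P(w) = w**2
(P(0) - 82)**2 = (0**2 - 82)**2 = (0 - 82)**2 = (-82)**2 = 6724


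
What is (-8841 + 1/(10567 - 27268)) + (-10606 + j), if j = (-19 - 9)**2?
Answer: -311690764/16701 ≈ -18663.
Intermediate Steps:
j = 784 (j = (-28)**2 = 784)
(-8841 + 1/(10567 - 27268)) + (-10606 + j) = (-8841 + 1/(10567 - 27268)) + (-10606 + 784) = (-8841 + 1/(-16701)) - 9822 = (-8841 - 1/16701) - 9822 = -147653542/16701 - 9822 = -311690764/16701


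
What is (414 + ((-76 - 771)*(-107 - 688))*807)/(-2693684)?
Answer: -31965057/158452 ≈ -201.73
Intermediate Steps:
(414 + ((-76 - 771)*(-107 - 688))*807)/(-2693684) = (414 - 847*(-795)*807)*(-1/2693684) = (414 + 673365*807)*(-1/2693684) = (414 + 543405555)*(-1/2693684) = 543405969*(-1/2693684) = -31965057/158452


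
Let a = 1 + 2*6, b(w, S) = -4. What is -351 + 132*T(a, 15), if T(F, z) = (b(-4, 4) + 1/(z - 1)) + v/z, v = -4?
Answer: -31667/35 ≈ -904.77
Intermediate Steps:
a = 13 (a = 1 + 12 = 13)
T(F, z) = -4 + 1/(-1 + z) - 4/z (T(F, z) = (-4 + 1/(z - 1)) - 4/z = (-4 + 1/(-1 + z)) - 4/z = -4 + 1/(-1 + z) - 4/z)
-351 + 132*T(a, 15) = -351 + 132*((4 + 15 - 4*15²)/(15*(-1 + 15))) = -351 + 132*((1/15)*(4 + 15 - 4*225)/14) = -351 + 132*((1/15)*(1/14)*(4 + 15 - 900)) = -351 + 132*((1/15)*(1/14)*(-881)) = -351 + 132*(-881/210) = -351 - 19382/35 = -31667/35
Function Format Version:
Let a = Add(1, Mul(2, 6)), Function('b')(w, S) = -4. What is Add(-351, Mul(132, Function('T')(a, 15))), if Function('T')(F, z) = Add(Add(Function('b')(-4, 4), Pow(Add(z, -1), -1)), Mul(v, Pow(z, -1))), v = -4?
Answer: Rational(-31667, 35) ≈ -904.77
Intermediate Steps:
a = 13 (a = Add(1, 12) = 13)
Function('T')(F, z) = Add(-4, Pow(Add(-1, z), -1), Mul(-4, Pow(z, -1))) (Function('T')(F, z) = Add(Add(-4, Pow(Add(z, -1), -1)), Mul(-4, Pow(z, -1))) = Add(Add(-4, Pow(Add(-1, z), -1)), Mul(-4, Pow(z, -1))) = Add(-4, Pow(Add(-1, z), -1), Mul(-4, Pow(z, -1))))
Add(-351, Mul(132, Function('T')(a, 15))) = Add(-351, Mul(132, Mul(Pow(15, -1), Pow(Add(-1, 15), -1), Add(4, 15, Mul(-4, Pow(15, 2)))))) = Add(-351, Mul(132, Mul(Rational(1, 15), Pow(14, -1), Add(4, 15, Mul(-4, 225))))) = Add(-351, Mul(132, Mul(Rational(1, 15), Rational(1, 14), Add(4, 15, -900)))) = Add(-351, Mul(132, Mul(Rational(1, 15), Rational(1, 14), -881))) = Add(-351, Mul(132, Rational(-881, 210))) = Add(-351, Rational(-19382, 35)) = Rational(-31667, 35)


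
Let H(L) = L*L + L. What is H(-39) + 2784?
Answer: 4266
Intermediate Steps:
H(L) = L + L² (H(L) = L² + L = L + L²)
H(-39) + 2784 = -39*(1 - 39) + 2784 = -39*(-38) + 2784 = 1482 + 2784 = 4266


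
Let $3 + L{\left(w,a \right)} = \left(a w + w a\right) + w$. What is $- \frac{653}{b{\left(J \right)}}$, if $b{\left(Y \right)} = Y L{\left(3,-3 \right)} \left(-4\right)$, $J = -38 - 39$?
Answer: $\frac{653}{5544} \approx 0.11778$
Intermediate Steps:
$J = -77$ ($J = -38 - 39 = -77$)
$L{\left(w,a \right)} = -3 + w + 2 a w$ ($L{\left(w,a \right)} = -3 + \left(\left(a w + w a\right) + w\right) = -3 + \left(\left(a w + a w\right) + w\right) = -3 + \left(2 a w + w\right) = -3 + \left(w + 2 a w\right) = -3 + w + 2 a w$)
$b{\left(Y \right)} = 72 Y$ ($b{\left(Y \right)} = Y \left(-3 + 3 + 2 \left(-3\right) 3\right) \left(-4\right) = Y \left(-3 + 3 - 18\right) \left(-4\right) = Y \left(-18\right) \left(-4\right) = - 18 Y \left(-4\right) = 72 Y$)
$- \frac{653}{b{\left(J \right)}} = - \frac{653}{72 \left(-77\right)} = - \frac{653}{-5544} = \left(-653\right) \left(- \frac{1}{5544}\right) = \frac{653}{5544}$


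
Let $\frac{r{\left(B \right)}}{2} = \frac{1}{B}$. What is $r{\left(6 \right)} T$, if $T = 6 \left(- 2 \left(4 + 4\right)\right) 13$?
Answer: $-416$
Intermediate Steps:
$r{\left(B \right)} = \frac{2}{B}$
$T = -1248$ ($T = 6 \left(\left(-2\right) 8\right) 13 = 6 \left(-16\right) 13 = \left(-96\right) 13 = -1248$)
$r{\left(6 \right)} T = \frac{2}{6} \left(-1248\right) = 2 \cdot \frac{1}{6} \left(-1248\right) = \frac{1}{3} \left(-1248\right) = -416$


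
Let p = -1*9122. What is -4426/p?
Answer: 2213/4561 ≈ 0.48520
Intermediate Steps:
p = -9122
-4426/p = -4426/(-9122) = -4426*(-1/9122) = 2213/4561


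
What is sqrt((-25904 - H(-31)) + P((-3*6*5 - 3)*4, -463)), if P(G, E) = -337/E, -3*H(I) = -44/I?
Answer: I*sqrt(48025796357757)/43059 ≈ 160.94*I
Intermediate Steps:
H(I) = 44/(3*I) (H(I) = -(-44)/(3*I) = 44/(3*I))
sqrt((-25904 - H(-31)) + P((-3*6*5 - 3)*4, -463)) = sqrt((-25904 - 44/(3*(-31))) - 337/(-463)) = sqrt((-25904 - 44*(-1)/(3*31)) - 337*(-1/463)) = sqrt((-25904 - 1*(-44/93)) + 337/463) = sqrt((-25904 + 44/93) + 337/463) = sqrt(-2409028/93 + 337/463) = sqrt(-1115348623/43059) = I*sqrt(48025796357757)/43059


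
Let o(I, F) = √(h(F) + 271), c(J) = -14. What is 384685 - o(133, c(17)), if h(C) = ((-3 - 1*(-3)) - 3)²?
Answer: 384685 - 2*√70 ≈ 3.8467e+5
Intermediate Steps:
h(C) = 9 (h(C) = ((-3 + 3) - 3)² = (0 - 3)² = (-3)² = 9)
o(I, F) = 2*√70 (o(I, F) = √(9 + 271) = √280 = 2*√70)
384685 - o(133, c(17)) = 384685 - 2*√70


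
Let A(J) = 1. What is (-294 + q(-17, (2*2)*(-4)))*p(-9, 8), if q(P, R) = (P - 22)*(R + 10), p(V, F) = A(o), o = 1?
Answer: -60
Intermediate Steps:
p(V, F) = 1
q(P, R) = (-22 + P)*(10 + R)
(-294 + q(-17, (2*2)*(-4)))*p(-9, 8) = (-294 + (-220 - 22*2*2*(-4) + 10*(-17) - 17*2*2*(-4)))*1 = (-294 + (-220 - 88*(-4) - 170 - 68*(-4)))*1 = (-294 + (-220 - 22*(-16) - 170 - 17*(-16)))*1 = (-294 + (-220 + 352 - 170 + 272))*1 = (-294 + 234)*1 = -60*1 = -60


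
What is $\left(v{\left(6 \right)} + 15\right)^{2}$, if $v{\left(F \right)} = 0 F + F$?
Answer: $441$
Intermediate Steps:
$v{\left(F \right)} = F$ ($v{\left(F \right)} = 0 + F = F$)
$\left(v{\left(6 \right)} + 15\right)^{2} = \left(6 + 15\right)^{2} = 21^{2} = 441$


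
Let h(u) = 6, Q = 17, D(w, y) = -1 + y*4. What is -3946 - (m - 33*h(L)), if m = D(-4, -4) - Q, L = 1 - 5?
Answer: -3714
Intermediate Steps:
D(w, y) = -1 + 4*y
L = -4
m = -34 (m = (-1 + 4*(-4)) - 1*17 = (-1 - 16) - 17 = -17 - 17 = -34)
-3946 - (m - 33*h(L)) = -3946 - (-34 - 33*6) = -3946 - (-34 - 198) = -3946 - 1*(-232) = -3946 + 232 = -3714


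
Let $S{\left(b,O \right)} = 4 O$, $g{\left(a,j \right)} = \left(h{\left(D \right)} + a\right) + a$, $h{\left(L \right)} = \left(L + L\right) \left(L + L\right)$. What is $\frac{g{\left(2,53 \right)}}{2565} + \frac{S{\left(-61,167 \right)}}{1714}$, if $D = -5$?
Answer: $\frac{945838}{2198205} \approx 0.43028$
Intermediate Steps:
$h{\left(L \right)} = 4 L^{2}$ ($h{\left(L \right)} = 2 L 2 L = 4 L^{2}$)
$g{\left(a,j \right)} = 100 + 2 a$ ($g{\left(a,j \right)} = \left(4 \left(-5\right)^{2} + a\right) + a = \left(4 \cdot 25 + a\right) + a = \left(100 + a\right) + a = 100 + 2 a$)
$\frac{g{\left(2,53 \right)}}{2565} + \frac{S{\left(-61,167 \right)}}{1714} = \frac{100 + 2 \cdot 2}{2565} + \frac{4 \cdot 167}{1714} = \left(100 + 4\right) \frac{1}{2565} + 668 \cdot \frac{1}{1714} = 104 \cdot \frac{1}{2565} + \frac{334}{857} = \frac{104}{2565} + \frac{334}{857} = \frac{945838}{2198205}$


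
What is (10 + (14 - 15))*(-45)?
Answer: -405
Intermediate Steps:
(10 + (14 - 15))*(-45) = (10 - 1)*(-45) = 9*(-45) = -405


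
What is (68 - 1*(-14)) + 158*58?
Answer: 9246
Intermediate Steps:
(68 - 1*(-14)) + 158*58 = (68 + 14) + 9164 = 82 + 9164 = 9246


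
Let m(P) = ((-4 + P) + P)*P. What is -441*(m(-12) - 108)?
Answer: -100548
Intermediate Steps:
m(P) = P*(-4 + 2*P) (m(P) = (-4 + 2*P)*P = P*(-4 + 2*P))
-441*(m(-12) - 108) = -441*(2*(-12)*(-2 - 12) - 108) = -441*(2*(-12)*(-14) - 108) = -441*(336 - 108) = -441*228 = -100548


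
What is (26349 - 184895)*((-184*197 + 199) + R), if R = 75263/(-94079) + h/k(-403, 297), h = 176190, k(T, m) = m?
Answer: 52357616610197416/9313821 ≈ 5.6215e+9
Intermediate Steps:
R = 5517808633/9313821 (R = 75263/(-94079) + 176190/297 = 75263*(-1/94079) + 176190*(1/297) = -75263/94079 + 58730/99 = 5517808633/9313821 ≈ 592.43)
(26349 - 184895)*((-184*197 + 199) + R) = (26349 - 184895)*((-184*197 + 199) + 5517808633/9313821) = -158546*((-36248 + 199) + 5517808633/9313821) = -158546*(-36049 + 5517808633/9313821) = -158546*(-330236124596/9313821) = 52357616610197416/9313821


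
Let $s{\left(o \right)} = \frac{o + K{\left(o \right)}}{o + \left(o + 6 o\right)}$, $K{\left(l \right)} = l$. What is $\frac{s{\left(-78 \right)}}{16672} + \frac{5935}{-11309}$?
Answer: $- \frac{395781971}{754174592} \approx -0.52479$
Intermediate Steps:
$s{\left(o \right)} = \frac{1}{4}$ ($s{\left(o \right)} = \frac{o + o}{o + \left(o + 6 o\right)} = \frac{2 o}{o + 7 o} = \frac{2 o}{8 o} = 2 o \frac{1}{8 o} = \frac{1}{4}$)
$\frac{s{\left(-78 \right)}}{16672} + \frac{5935}{-11309} = \frac{1}{4 \cdot 16672} + \frac{5935}{-11309} = \frac{1}{4} \cdot \frac{1}{16672} + 5935 \left(- \frac{1}{11309}\right) = \frac{1}{66688} - \frac{5935}{11309} = - \frac{395781971}{754174592}$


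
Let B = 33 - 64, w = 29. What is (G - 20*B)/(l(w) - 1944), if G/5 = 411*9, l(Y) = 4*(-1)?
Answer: -19115/1948 ≈ -9.8126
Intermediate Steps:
B = -31
l(Y) = -4
G = 18495 (G = 5*(411*9) = 5*3699 = 18495)
(G - 20*B)/(l(w) - 1944) = (18495 - 20*(-31))/(-4 - 1944) = (18495 + 620)/(-1948) = 19115*(-1/1948) = -19115/1948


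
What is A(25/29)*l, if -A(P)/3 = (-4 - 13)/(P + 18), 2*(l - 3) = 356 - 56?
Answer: 226287/547 ≈ 413.69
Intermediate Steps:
l = 153 (l = 3 + (356 - 56)/2 = 3 + (½)*300 = 3 + 150 = 153)
A(P) = 51/(18 + P) (A(P) = -3*(-4 - 13)/(P + 18) = -(-51)/(18 + P) = 51/(18 + P))
A(25/29)*l = (51/(18 + 25/29))*153 = (51/(547/29))*153 = (51*(29/547))*153 = (1479/547)*153 = 226287/547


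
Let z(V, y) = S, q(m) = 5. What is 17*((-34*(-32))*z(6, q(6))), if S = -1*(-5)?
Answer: 92480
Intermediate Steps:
S = 5
z(V, y) = 5
17*((-34*(-32))*z(6, q(6))) = 17*(-34*(-32)*5) = 17*(1088*5) = 17*5440 = 92480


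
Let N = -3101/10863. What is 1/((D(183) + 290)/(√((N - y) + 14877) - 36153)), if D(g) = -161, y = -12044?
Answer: -12051/43 + √352974744454/467109 ≈ -278.98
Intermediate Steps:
N = -3101/10863 (N = -3101*1/10863 = -3101/10863 ≈ -0.28546)
1/((D(183) + 290)/(√((N - y) + 14877) - 36153)) = 1/((-161 + 290)/(√((-3101/10863 - 1*(-12044)) + 14877) - 36153)) = 1/(129/(√((-3101/10863 + 12044) + 14877) - 36153)) = 1/(129/(√(130830871/10863 + 14877) - 36153)) = 1/(129/(√(292439722/10863) - 36153)) = 1/(129/(√352974744454/3621 - 36153)) = 1/(129/(-36153 + √352974744454/3621)) = -12051/43 + √352974744454/467109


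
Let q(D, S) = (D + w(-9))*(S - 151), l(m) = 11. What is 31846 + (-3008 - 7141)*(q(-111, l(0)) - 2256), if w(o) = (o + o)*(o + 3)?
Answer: 18665410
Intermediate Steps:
w(o) = 2*o*(3 + o) (w(o) = (2*o)*(3 + o) = 2*o*(3 + o))
q(D, S) = (-151 + S)*(108 + D) (q(D, S) = (D + 2*(-9)*(3 - 9))*(S - 151) = (D + 2*(-9)*(-6))*(-151 + S) = (D + 108)*(-151 + S) = (108 + D)*(-151 + S) = (-151 + S)*(108 + D))
31846 + (-3008 - 7141)*(q(-111, l(0)) - 2256) = 31846 + (-3008 - 7141)*((-16308 - 151*(-111) + 108*11 - 111*11) - 2256) = 31846 - 10149*((-16308 + 16761 + 1188 - 1221) - 2256) = 31846 - 10149*(420 - 2256) = 31846 - 10149*(-1836) = 31846 + 18633564 = 18665410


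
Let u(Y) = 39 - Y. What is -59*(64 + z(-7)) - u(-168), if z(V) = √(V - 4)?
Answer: -3983 - 59*I*√11 ≈ -3983.0 - 195.68*I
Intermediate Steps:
z(V) = √(-4 + V)
-59*(64 + z(-7)) - u(-168) = -59*(64 + √(-4 - 7)) - (39 - 1*(-168)) = -59*(64 + √(-11)) - (39 + 168) = -59*(64 + I*√11) - 1*207 = (-3776 - 59*I*√11) - 207 = -3983 - 59*I*√11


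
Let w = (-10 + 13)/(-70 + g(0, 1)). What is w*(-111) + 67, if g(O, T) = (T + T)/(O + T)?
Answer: 4889/68 ≈ 71.897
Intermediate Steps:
g(O, T) = 2*T/(O + T) (g(O, T) = (2*T)/(O + T) = 2*T/(O + T))
w = -3/68 (w = (-10 + 13)/(-70 + 2*1/(0 + 1)) = 3/(-70 + 2*1/1) = 3/(-70 + 2*1*1) = 3/(-70 + 2) = 3/(-68) = 3*(-1/68) = -3/68 ≈ -0.044118)
w*(-111) + 67 = -3/68*(-111) + 67 = 333/68 + 67 = 4889/68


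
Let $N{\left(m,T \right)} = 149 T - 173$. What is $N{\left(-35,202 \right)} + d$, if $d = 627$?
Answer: $30552$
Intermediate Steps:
$N{\left(m,T \right)} = -173 + 149 T$
$N{\left(-35,202 \right)} + d = \left(-173 + 149 \cdot 202\right) + 627 = \left(-173 + 30098\right) + 627 = 29925 + 627 = 30552$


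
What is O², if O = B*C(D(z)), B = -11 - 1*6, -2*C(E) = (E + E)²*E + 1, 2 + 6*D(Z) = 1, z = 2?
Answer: 811801/11664 ≈ 69.599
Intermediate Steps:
D(Z) = -⅙ (D(Z) = -⅓ + (⅙)*1 = -⅓ + ⅙ = -⅙)
C(E) = -½ - 2*E³ (C(E) = -((E + E)²*E + 1)/2 = -((2*E)²*E + 1)/2 = -((4*E²)*E + 1)/2 = -(4*E³ + 1)/2 = -(1 + 4*E³)/2 = -½ - 2*E³)
B = -17 (B = -11 - 6 = -17)
O = 901/108 (O = -17*(-½ - 2*(-⅙)³) = -17*(-½ - 2*(-1/216)) = -17*(-½ + 1/108) = -17*(-53/108) = 901/108 ≈ 8.3426)
O² = (901/108)² = 811801/11664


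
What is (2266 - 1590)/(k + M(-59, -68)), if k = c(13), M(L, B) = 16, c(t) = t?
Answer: 676/29 ≈ 23.310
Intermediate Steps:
k = 13
(2266 - 1590)/(k + M(-59, -68)) = (2266 - 1590)/(13 + 16) = 676/29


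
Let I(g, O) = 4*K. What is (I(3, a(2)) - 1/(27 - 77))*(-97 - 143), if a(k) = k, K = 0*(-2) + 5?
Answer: -24024/5 ≈ -4804.8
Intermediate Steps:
K = 5 (K = 0 + 5 = 5)
I(g, O) = 20 (I(g, O) = 4*5 = 20)
(I(3, a(2)) - 1/(27 - 77))*(-97 - 143) = (20 - 1/(27 - 77))*(-97 - 143) = (20 - 1/(-50))*(-240) = (20 - 1*(-1/50))*(-240) = (20 + 1/50)*(-240) = (1001/50)*(-240) = -24024/5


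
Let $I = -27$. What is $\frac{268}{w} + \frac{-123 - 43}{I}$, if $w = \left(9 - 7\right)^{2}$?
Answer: $\frac{1975}{27} \approx 73.148$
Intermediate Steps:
$w = 4$ ($w = 2^{2} = 4$)
$\frac{268}{w} + \frac{-123 - 43}{I} = \frac{268}{4} + \frac{-123 - 43}{-27} = 268 \cdot \frac{1}{4} - - \frac{166}{27} = 67 + \frac{166}{27} = \frac{1975}{27}$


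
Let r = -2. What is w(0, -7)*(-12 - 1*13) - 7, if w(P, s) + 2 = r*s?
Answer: -307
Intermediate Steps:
w(P, s) = -2 - 2*s
w(0, -7)*(-12 - 1*13) - 7 = (-2 - 2*(-7))*(-12 - 1*13) - 7 = (-2 + 14)*(-12 - 13) - 7 = 12*(-25) - 7 = -300 - 7 = -307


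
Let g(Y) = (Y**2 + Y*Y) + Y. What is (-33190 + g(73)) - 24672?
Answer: -47131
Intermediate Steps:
g(Y) = Y + 2*Y**2 (g(Y) = (Y**2 + Y**2) + Y = 2*Y**2 + Y = Y + 2*Y**2)
(-33190 + g(73)) - 24672 = (-33190 + 73*(1 + 2*73)) - 24672 = (-33190 + 73*(1 + 146)) - 24672 = (-33190 + 73*147) - 24672 = (-33190 + 10731) - 24672 = -22459 - 24672 = -47131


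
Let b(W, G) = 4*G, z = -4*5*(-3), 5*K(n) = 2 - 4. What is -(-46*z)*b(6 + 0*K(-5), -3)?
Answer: -33120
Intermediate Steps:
K(n) = -⅖ (K(n) = (2 - 4)/5 = (⅕)*(-2) = -⅖)
z = 60 (z = -20*(-3) = 60)
-(-46*z)*b(6 + 0*K(-5), -3) = -(-46*60)*4*(-3) = -(-2760)*(-12) = -1*33120 = -33120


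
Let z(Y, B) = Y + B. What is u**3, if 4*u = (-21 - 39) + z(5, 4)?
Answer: -132651/64 ≈ -2072.7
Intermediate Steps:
z(Y, B) = B + Y
u = -51/4 (u = ((-21 - 39) + (4 + 5))/4 = (-60 + 9)/4 = (1/4)*(-51) = -51/4 ≈ -12.750)
u**3 = (-51/4)**3 = -132651/64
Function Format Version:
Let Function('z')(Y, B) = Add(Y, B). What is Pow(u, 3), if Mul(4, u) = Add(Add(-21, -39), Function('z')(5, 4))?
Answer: Rational(-132651, 64) ≈ -2072.7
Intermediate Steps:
Function('z')(Y, B) = Add(B, Y)
u = Rational(-51, 4) (u = Mul(Rational(1, 4), Add(Add(-21, -39), Add(4, 5))) = Mul(Rational(1, 4), Add(-60, 9)) = Mul(Rational(1, 4), -51) = Rational(-51, 4) ≈ -12.750)
Pow(u, 3) = Pow(Rational(-51, 4), 3) = Rational(-132651, 64)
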